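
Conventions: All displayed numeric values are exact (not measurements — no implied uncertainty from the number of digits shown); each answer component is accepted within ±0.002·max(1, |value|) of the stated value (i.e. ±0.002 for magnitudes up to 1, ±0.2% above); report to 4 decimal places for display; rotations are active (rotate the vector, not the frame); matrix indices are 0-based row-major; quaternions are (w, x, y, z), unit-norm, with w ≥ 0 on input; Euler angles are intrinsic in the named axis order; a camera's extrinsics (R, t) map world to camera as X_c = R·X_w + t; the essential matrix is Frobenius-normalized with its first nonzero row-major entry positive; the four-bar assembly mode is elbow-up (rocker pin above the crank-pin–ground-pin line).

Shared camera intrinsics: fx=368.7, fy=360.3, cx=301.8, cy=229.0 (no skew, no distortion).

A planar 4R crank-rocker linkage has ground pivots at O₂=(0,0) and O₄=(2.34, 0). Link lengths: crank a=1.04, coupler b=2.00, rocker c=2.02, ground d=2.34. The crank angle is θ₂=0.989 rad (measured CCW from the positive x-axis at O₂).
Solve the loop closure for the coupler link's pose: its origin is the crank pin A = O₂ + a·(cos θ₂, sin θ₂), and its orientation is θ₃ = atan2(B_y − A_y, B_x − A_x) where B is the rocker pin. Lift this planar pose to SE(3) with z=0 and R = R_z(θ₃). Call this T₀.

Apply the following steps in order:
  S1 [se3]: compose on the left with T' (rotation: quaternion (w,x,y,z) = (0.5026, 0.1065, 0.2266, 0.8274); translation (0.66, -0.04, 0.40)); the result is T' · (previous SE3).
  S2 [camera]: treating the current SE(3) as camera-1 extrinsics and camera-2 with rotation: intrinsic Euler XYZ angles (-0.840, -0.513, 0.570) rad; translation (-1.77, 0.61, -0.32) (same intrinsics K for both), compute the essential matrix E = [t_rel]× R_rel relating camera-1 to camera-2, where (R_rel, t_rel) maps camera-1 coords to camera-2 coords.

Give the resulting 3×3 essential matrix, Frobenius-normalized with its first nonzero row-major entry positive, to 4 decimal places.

matrix = [0.1211 0.0447 -0.1081; -0.5266 -0.4342 -0.1579; -0.2351 0.0804 0.6474]

source (fourbar_fk): coupler pose = R=[0.8192 -0.5735 0.0000; 0.5735 0.8192 0.0000; 0.0000 0.0000 1.0000], t=(0.5715, 0.8689, 0.0000)
after S1 (compose_se3): R=[-0.8360 -0.3712 0.4041; 0.4962 -0.8258 0.2680; 0.2342 0.4245 0.8746], t=(-0.2906, 0.1223, 0.7894)
after S2 (essential): [0.1211 0.0447 -0.1081; -0.5266 -0.4342 -0.1579; -0.2351 0.0804 0.6474]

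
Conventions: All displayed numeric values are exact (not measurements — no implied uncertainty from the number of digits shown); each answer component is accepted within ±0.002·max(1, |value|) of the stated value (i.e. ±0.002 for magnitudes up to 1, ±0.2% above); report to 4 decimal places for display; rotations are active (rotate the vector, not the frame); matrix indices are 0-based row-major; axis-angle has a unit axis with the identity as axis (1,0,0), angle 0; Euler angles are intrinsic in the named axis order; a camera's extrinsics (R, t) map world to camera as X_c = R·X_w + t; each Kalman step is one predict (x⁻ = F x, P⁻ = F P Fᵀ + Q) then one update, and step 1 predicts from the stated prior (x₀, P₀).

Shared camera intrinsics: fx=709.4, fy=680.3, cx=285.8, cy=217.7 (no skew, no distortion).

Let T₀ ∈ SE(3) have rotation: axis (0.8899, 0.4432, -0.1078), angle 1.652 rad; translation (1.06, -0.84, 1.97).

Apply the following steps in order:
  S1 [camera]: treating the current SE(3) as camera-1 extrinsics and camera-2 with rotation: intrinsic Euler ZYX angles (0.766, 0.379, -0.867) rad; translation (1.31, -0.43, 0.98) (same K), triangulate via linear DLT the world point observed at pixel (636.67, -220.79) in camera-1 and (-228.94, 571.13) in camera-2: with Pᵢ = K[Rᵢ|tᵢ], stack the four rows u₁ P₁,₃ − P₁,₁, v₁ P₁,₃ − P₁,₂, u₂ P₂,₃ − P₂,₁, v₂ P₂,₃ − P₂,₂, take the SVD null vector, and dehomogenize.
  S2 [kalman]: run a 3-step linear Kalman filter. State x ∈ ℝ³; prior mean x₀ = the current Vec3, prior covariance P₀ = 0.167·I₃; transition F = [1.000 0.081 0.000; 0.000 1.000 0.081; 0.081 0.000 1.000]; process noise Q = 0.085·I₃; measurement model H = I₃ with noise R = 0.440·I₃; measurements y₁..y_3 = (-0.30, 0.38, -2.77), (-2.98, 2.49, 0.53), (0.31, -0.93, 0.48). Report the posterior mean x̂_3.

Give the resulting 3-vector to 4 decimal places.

result = (-0.7229, 0.7433, 0.1327)

after S1 (triangulate): (-0.8062, 1.5614, 1.5280)
after S2 (kf_track): (-0.7229, 0.7433, 0.1327)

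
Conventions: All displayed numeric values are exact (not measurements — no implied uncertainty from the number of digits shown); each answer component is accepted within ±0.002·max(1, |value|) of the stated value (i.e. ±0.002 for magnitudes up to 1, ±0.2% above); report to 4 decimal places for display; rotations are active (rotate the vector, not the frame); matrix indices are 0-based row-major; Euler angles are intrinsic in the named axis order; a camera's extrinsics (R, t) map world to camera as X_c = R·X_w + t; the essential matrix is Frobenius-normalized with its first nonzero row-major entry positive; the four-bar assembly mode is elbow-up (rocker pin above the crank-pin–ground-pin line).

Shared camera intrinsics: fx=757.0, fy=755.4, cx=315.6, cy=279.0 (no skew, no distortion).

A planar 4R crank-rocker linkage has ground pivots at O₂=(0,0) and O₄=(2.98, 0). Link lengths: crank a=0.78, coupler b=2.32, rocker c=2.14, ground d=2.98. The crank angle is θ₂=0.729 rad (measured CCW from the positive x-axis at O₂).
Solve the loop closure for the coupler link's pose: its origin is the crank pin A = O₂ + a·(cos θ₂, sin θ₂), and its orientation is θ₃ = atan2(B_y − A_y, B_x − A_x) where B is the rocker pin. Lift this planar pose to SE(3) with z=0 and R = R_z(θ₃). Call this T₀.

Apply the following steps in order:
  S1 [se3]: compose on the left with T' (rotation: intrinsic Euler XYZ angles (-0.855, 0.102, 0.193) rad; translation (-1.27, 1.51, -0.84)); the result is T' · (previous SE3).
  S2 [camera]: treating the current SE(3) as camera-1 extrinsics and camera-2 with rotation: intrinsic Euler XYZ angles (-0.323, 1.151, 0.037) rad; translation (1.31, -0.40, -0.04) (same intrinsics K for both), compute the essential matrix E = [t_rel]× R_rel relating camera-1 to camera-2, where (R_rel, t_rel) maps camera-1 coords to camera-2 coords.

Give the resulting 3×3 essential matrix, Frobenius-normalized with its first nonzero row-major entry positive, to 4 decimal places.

source (fourbar_fk): coupler pose = R=[0.7553 -0.6554 0.0000; 0.6554 0.7553 0.0000; 0.0000 0.0000 1.0000], t=(0.5818, 0.5196, 0.0000)
after S1 (compose_se3): R=[0.6123 -0.7840 0.1018; 0.4699 0.4645 0.7506; -0.6358 -0.4118 0.6528], t=(-0.8012, 1.8816, -1.3405)
after S2 (essential): [0.5127 -0.0220 -0.4731; 0.1719 0.3747 0.0313; 0.1018 0.5470 0.1802]

matrix = [0.5127 -0.0220 -0.4731; 0.1719 0.3747 0.0313; 0.1018 0.5470 0.1802]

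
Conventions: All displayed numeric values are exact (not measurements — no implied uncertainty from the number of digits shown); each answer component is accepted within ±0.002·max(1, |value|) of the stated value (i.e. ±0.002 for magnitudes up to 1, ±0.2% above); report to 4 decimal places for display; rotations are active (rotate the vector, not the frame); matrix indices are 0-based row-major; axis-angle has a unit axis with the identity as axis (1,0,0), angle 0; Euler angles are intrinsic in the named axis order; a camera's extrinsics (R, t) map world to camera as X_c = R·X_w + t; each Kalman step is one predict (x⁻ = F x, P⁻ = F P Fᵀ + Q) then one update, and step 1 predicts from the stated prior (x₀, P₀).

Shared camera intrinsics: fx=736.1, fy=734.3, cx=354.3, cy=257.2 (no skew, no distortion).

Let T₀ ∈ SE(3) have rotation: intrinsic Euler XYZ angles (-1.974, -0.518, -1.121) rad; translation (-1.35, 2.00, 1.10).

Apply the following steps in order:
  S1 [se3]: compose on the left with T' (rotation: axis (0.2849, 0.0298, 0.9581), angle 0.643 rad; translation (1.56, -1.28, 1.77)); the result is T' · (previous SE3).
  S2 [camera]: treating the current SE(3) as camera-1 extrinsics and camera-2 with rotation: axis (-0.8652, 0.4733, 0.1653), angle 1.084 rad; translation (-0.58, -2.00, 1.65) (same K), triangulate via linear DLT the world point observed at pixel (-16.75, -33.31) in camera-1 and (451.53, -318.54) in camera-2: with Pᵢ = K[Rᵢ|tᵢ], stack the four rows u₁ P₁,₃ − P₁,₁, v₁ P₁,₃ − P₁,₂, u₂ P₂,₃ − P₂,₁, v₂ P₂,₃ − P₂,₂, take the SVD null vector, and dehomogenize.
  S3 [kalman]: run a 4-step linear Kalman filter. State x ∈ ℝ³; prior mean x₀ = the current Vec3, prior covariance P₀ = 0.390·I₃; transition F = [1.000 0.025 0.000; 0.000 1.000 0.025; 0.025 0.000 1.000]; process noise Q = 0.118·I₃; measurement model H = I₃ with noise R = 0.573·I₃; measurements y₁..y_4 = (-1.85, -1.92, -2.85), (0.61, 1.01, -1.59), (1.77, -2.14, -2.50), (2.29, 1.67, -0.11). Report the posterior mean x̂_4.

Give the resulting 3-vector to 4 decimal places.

result = (1.1548, -0.1876, -1.0774)

after S1 (compose_se3): R=[0.0465 0.4600 -0.8867; 0.5362 0.7375 0.4107; 0.8428 -0.4945 -0.2124], t=(-0.6082, -0.6385, 3.1556)
after S2 (triangulate): (0.1434, -1.7669, 0.6819)
after S3 (kf_track): (1.1548, -0.1876, -1.0774)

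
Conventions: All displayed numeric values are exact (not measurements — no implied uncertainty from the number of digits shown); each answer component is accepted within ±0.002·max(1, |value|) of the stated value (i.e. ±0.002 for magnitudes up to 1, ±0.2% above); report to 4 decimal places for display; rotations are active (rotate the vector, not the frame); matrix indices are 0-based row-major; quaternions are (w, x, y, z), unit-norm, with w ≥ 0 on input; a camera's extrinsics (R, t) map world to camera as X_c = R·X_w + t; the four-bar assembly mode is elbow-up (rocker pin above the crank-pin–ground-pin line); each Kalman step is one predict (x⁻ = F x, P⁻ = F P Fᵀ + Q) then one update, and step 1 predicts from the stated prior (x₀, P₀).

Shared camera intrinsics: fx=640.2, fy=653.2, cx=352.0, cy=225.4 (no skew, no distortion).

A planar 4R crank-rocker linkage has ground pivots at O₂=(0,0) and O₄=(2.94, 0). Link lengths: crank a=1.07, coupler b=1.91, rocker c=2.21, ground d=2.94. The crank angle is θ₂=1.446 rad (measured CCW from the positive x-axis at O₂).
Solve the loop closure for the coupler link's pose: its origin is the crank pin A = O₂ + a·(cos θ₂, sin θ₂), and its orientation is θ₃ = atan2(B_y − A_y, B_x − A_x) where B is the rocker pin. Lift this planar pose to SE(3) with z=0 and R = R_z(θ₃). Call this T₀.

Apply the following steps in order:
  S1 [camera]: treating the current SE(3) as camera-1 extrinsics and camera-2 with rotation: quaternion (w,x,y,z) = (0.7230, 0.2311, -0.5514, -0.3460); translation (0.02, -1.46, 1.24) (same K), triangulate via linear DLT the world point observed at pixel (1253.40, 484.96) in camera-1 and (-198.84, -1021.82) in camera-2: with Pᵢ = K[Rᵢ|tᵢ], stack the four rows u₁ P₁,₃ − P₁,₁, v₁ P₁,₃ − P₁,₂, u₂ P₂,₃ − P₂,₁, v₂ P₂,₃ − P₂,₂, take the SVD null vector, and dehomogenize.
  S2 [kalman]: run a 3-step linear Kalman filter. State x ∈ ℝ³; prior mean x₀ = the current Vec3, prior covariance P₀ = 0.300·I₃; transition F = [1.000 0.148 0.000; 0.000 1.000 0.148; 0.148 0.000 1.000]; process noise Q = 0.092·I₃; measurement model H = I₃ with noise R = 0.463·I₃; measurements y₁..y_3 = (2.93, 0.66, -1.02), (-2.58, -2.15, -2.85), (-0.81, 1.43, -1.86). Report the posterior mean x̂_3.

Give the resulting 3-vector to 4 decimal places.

source (fourbar_fk): coupler pose = R=[0.8941 -0.4480 0.0000; 0.4480 0.8941 0.0000; 0.0000 0.0000 1.0000], t=(0.1332, 1.0617, 0.0000)
after S1 (triangulate): (1.7994, -1.3485, 1.6662)
after S2 (kf_track): (-0.3273, -0.3970, -1.1006)

result = (-0.3273, -0.3970, -1.1006)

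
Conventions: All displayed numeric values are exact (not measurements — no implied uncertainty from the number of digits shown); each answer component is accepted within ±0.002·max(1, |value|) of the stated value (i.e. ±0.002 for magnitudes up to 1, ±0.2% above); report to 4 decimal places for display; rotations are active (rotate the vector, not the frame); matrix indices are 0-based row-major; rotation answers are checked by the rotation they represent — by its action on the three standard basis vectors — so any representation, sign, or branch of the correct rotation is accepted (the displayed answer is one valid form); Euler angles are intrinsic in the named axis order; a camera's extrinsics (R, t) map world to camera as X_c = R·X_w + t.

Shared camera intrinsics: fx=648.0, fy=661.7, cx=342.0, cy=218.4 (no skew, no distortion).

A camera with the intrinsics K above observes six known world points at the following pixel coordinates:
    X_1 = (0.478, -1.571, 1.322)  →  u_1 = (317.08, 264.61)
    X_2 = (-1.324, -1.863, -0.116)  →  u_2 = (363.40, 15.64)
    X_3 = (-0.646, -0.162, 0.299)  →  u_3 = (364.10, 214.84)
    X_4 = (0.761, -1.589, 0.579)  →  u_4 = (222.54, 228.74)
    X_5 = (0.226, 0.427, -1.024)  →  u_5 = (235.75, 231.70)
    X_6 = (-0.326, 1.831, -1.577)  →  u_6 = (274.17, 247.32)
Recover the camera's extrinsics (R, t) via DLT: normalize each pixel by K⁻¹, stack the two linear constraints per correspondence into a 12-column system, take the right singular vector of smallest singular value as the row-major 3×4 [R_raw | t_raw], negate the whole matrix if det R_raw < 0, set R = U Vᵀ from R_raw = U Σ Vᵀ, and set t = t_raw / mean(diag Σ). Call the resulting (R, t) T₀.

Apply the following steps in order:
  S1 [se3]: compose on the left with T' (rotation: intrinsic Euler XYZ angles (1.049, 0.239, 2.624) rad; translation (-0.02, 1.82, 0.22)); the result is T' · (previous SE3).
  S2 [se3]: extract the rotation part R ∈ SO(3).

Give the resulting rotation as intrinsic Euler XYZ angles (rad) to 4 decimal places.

source (pnp_recover): camera pose = R=[-0.7412 0.1571 0.6527; 0.5920 0.6113 0.5252; -0.3165 0.7757 -0.5460], t=(-0.4300, 0.2900, 6.4898)
after S1 (compose_se3): R=[0.2663 -0.2428 -0.9328; -0.1006 -0.9695 0.2237; -0.9586 0.0343 -0.2826], t=(1.7400, -3.8307, 2.9328)
after S2 (rot_of_se3): [0.2663 -0.2428 -0.9328; -0.1006 -0.9695 0.2237; -0.9586 0.0343 -0.2826]

rotation (euler_xyz) = (-2.4721, -1.2021, 0.7394)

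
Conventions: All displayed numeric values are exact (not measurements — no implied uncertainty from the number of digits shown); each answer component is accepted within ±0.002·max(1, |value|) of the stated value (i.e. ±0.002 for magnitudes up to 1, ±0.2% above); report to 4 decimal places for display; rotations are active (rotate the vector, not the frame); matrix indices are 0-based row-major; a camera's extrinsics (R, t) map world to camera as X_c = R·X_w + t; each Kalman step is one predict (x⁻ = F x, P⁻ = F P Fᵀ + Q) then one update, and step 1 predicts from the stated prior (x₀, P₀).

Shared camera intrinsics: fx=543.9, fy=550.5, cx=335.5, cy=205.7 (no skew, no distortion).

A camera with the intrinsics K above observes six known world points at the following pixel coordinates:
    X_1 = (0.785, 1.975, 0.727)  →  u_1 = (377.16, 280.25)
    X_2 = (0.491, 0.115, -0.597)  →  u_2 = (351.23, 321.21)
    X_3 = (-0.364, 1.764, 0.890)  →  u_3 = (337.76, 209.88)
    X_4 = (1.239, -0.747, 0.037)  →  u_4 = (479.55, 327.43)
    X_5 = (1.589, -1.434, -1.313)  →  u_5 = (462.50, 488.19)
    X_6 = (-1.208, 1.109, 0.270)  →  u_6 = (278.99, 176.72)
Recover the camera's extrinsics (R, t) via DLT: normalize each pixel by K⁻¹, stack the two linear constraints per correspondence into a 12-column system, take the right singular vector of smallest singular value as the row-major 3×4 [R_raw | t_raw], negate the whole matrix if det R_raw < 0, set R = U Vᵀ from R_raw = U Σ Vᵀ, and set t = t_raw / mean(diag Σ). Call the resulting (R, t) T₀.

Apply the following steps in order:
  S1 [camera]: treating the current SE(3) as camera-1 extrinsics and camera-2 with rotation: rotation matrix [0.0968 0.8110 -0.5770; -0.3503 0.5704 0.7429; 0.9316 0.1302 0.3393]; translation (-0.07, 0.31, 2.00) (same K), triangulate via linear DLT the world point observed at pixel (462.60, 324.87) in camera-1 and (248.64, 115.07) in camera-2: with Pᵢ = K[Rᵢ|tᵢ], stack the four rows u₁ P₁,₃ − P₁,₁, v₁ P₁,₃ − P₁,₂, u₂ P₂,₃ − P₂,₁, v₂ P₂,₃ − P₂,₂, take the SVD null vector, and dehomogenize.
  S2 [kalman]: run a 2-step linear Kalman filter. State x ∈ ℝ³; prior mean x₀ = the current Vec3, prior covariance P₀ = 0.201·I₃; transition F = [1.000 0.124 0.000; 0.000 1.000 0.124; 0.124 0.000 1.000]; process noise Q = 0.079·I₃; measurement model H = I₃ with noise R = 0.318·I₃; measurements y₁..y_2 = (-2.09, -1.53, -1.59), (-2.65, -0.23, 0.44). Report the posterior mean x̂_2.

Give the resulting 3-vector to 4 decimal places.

source (pnp_recover): camera pose = R=[0.6590 -0.3421 0.6698; 0.7511 0.2522 -0.6101; 0.0398 0.9052 0.4232], t=(0.2799, 0.4299, 5.8092)
after S1 (triangulate): (1.1308, -0.6560, -0.0355)
after S2 (kf_track): (-1.4124, -0.8516, -0.3259)

result = (-1.4124, -0.8516, -0.3259)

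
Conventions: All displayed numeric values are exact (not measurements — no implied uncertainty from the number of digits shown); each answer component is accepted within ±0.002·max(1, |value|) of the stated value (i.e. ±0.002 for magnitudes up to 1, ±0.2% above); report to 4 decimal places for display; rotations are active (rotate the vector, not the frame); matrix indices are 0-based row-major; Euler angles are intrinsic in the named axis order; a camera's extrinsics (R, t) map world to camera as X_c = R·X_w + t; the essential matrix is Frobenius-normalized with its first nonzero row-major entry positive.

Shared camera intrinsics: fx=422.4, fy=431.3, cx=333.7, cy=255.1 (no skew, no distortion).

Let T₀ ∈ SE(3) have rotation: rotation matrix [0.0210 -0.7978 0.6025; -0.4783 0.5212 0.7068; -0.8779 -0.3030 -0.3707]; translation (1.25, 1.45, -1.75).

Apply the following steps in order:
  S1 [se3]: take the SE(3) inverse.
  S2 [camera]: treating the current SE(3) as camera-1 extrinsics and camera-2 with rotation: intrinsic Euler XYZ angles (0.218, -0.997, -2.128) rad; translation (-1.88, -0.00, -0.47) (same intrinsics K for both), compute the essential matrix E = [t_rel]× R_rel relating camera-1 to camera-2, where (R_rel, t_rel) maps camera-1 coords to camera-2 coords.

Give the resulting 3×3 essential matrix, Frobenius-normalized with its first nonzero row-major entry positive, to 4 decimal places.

after S1 (invert_se3): R=[0.0210 -0.4783 -0.8779; -0.7978 0.5212 -0.3030; 0.6025 0.7068 -0.3707], t=(-0.8690, -0.2887, -2.4267)
after S2 (essential): [0.5982 -0.2340 -0.2938; -0.2486 -0.2952 -0.2081; 0.2699 0.3925 0.2865]

matrix = [0.5982 -0.2340 -0.2938; -0.2486 -0.2952 -0.2081; 0.2699 0.3925 0.2865]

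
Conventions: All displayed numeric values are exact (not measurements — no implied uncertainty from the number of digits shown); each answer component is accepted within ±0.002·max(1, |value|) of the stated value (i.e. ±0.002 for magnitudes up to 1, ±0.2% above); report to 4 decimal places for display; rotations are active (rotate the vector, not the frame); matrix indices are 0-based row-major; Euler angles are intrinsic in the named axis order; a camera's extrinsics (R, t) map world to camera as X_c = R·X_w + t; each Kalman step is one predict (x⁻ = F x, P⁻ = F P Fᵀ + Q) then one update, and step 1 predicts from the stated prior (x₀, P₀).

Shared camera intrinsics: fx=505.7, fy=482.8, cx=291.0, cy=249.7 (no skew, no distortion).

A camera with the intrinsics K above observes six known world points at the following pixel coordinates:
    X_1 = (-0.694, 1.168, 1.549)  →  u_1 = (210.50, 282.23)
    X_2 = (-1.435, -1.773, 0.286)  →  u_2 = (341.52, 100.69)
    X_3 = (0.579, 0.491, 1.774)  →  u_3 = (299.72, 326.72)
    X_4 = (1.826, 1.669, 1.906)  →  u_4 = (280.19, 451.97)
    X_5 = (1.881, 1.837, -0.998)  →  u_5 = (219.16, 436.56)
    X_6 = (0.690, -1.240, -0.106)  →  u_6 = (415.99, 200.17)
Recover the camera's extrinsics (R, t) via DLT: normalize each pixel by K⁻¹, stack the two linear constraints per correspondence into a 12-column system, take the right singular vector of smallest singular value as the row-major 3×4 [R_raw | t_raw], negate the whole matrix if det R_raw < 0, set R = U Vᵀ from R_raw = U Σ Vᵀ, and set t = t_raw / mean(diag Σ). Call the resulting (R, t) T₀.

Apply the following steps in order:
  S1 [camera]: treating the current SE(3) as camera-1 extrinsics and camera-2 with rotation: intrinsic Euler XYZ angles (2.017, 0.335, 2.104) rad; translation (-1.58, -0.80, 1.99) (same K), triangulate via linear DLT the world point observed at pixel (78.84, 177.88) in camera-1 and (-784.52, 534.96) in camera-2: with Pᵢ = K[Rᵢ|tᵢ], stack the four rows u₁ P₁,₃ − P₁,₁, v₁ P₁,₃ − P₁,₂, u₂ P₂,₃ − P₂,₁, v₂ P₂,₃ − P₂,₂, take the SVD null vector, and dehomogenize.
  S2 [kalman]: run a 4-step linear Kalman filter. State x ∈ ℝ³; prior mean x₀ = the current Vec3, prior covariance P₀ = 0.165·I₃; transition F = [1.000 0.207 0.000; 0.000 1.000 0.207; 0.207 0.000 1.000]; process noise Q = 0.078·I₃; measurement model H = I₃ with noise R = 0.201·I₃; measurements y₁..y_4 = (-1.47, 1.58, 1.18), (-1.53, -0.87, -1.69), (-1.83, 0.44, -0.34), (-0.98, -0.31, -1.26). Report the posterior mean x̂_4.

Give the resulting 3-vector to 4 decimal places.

source (pnp_recover): camera pose = R=[0.5579 -0.8234 0.1036; 0.7055 0.5363 0.4634; -0.4371 -0.1854 0.8801], t=(0.0200, -0.3600, 5.8899)
after S1 (triangulate): (-0.3348, 1.6276, -1.9009)
after S2 (kf_track): (-1.1709, -0.1270, -1.2207)

result = (-1.1709, -0.1270, -1.2207)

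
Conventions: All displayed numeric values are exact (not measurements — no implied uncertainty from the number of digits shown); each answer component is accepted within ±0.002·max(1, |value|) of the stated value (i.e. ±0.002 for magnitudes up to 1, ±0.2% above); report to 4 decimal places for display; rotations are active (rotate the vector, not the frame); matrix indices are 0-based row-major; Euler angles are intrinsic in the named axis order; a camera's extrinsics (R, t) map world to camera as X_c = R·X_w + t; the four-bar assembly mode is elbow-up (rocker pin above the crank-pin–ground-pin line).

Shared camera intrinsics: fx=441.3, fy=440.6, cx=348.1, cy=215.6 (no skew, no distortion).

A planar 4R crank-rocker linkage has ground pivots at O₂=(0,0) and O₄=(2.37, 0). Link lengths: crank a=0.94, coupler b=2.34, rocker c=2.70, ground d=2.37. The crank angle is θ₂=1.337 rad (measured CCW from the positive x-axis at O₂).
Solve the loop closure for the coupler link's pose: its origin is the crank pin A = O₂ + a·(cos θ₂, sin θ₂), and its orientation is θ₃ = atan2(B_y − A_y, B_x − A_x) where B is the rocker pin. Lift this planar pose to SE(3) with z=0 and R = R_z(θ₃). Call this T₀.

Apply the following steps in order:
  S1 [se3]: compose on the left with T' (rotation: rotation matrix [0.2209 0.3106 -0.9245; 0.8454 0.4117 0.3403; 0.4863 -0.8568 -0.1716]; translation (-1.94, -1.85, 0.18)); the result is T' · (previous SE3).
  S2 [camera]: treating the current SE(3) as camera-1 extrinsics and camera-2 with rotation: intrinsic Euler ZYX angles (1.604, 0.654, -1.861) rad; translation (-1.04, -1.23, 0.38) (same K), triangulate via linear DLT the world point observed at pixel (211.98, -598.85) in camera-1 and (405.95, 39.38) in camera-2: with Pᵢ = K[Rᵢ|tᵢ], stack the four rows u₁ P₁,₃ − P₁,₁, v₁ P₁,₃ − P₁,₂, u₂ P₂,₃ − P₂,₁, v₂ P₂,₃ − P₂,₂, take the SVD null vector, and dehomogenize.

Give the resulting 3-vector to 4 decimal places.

source (fourbar_fk): coupler pose = R=[0.6759 -0.7370 0.0000; 0.7370 0.6759 0.0000; 0.0000 0.0000 1.0000], t=(0.2178, 0.9144, 0.0000)
after S1 (compose_se3): R=[0.3782 0.0471 -0.9245; 0.8748 -0.3448 0.3403; -0.3028 -0.9375 -0.1716], t=(-1.6079, -1.2894, -0.4975)
after S2 (triangulate): (-0.9574, -1.2282, -1.7768)

result = (-0.9574, -1.2282, -1.7768)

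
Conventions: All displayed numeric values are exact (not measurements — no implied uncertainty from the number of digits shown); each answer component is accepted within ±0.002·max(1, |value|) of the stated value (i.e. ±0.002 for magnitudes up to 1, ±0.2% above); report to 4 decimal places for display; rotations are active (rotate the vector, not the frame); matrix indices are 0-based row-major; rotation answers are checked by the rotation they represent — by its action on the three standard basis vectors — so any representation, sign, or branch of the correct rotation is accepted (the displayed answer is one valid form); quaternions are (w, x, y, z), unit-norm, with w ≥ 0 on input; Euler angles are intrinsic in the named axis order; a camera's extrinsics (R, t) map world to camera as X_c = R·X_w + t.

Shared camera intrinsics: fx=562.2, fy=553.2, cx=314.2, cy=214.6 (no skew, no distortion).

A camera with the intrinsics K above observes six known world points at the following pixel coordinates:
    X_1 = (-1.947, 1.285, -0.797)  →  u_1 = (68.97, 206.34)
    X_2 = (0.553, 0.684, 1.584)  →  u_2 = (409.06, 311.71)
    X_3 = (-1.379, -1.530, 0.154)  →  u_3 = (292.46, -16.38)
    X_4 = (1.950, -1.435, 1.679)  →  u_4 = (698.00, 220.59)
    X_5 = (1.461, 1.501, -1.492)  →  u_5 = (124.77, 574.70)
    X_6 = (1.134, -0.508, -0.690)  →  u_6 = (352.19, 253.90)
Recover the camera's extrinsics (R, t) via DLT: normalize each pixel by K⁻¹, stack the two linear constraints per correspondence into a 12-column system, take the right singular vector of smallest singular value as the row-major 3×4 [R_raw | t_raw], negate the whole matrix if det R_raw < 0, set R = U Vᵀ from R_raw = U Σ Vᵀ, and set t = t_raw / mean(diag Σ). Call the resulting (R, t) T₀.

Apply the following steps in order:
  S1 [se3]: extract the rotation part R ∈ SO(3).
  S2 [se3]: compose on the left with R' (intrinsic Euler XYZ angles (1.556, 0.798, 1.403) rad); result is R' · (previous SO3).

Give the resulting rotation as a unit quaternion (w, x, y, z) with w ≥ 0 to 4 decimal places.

source (pnp_recover): camera pose = R=[0.5700 -0.4396 0.6942; 0.5731 0.8181 0.0475; -0.5888 0.3707 0.7182], t=(-0.1800, 0.0200, 4.4701)
after S1 (rot_of_se3): [0.5700 -0.4396 0.6942; 0.5731 0.8181 0.0475; -0.5888 0.3707 0.7182]
after S2 (compose_so3): [-0.7496 -0.3490 0.5625; 0.0844 -0.8932 -0.4417; 0.6565 -0.2836 0.6990]

rotation (quat) = (0.1185, 0.3334, -0.1984, 0.9140)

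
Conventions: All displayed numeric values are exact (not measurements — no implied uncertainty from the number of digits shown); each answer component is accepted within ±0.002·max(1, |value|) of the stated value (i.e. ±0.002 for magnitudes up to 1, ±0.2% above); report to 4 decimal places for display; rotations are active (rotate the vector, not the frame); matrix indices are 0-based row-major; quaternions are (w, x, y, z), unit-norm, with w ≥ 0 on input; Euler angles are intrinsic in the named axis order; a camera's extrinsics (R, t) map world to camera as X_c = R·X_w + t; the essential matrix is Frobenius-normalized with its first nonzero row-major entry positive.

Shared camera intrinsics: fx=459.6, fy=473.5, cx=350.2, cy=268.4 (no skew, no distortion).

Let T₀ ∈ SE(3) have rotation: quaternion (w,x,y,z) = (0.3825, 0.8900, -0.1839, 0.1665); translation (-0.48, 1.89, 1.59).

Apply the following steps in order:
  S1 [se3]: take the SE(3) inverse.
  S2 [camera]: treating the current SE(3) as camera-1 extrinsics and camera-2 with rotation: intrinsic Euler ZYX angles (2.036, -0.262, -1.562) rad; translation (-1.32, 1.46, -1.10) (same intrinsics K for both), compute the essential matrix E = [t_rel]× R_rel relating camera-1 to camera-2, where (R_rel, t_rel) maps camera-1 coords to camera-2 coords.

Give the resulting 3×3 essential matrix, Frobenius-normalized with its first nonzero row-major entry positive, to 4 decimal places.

after S1 (invert_se3): R=[0.8769 -0.2000 0.4371; -0.4547 -0.6397 0.6196; 0.1557 -0.7421 -0.6519], t=(0.1039, 0.0056, 2.5139)
after S2 (essential): [0.3190 -0.3552 0.2299; 0.5816 0.3789 0.0401; -0.1451 0.4183 -0.1994]

matrix = [0.3190 -0.3552 0.2299; 0.5816 0.3789 0.0401; -0.1451 0.4183 -0.1994]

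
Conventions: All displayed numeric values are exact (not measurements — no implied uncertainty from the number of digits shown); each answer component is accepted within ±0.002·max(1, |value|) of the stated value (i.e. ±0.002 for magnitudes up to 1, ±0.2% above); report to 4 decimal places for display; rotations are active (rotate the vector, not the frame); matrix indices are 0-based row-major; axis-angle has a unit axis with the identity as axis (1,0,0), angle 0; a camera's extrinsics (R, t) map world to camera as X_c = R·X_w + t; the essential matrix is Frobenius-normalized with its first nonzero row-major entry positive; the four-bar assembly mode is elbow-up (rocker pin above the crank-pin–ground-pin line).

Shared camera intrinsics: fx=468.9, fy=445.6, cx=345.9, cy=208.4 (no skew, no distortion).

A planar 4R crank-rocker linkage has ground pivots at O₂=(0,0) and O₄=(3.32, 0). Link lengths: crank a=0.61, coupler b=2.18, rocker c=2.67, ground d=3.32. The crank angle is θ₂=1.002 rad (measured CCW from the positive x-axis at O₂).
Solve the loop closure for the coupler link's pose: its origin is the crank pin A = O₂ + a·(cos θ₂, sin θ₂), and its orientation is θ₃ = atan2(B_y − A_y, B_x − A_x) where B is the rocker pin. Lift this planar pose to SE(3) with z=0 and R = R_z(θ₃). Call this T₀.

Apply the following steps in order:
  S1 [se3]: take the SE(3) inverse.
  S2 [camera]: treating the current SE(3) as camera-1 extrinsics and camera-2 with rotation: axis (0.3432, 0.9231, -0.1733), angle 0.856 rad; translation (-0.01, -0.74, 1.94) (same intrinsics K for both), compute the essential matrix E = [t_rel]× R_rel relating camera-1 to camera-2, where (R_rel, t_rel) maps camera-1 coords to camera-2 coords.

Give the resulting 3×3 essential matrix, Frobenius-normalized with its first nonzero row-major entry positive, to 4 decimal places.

matrix = [0.4530 0.5051 -0.1506; -0.4792 0.3422 -0.3789; -0.1544 -0.0465 -0.0259]

source (fourbar_fk): coupler pose = R=[0.6541 -0.7564 0.0000; 0.7564 0.6541 0.0000; 0.0000 0.0000 1.0000], t=(0.3286, 0.5140, 0.0000)
after S1 (invert_se3): R=[0.6541 0.7564 0.0000; -0.7564 0.6541 -0.0000; 0.0000 0.0000 1.0000], t=(-0.6037, -0.0877, 0.0000)
after S2 (essential): [0.4530 0.5051 -0.1506; -0.4792 0.3422 -0.3789; -0.1544 -0.0465 -0.0259]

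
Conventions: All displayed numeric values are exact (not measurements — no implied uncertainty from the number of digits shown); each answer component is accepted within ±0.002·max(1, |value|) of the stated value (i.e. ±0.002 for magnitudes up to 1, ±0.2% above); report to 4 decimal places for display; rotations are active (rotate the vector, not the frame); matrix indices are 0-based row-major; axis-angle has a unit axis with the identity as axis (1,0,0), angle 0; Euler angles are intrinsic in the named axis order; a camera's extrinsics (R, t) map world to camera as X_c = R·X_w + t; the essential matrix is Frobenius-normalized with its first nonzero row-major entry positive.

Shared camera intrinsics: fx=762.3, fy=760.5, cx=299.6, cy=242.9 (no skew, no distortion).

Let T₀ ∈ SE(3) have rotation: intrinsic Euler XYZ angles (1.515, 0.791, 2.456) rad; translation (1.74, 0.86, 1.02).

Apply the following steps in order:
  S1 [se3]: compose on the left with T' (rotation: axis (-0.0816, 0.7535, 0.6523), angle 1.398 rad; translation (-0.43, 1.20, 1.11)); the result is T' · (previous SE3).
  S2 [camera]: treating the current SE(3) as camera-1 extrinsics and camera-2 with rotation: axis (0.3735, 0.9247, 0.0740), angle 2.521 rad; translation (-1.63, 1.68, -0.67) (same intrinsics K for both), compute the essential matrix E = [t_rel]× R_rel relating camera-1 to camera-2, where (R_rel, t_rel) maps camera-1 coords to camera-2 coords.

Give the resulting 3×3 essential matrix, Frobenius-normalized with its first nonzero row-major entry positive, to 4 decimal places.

after S1 (compose_se3): R=[0.7228 -0.2594 0.6405; -0.3292 -0.9442 -0.0110; 0.6076 -0.2029 -0.7679], t=(-0.0054, 3.2789, 0.5574)
after S2 (essential): [0.6625 0.1529 -0.1936; -0.0236 -0.0207 -0.0409; -0.1306 -0.2487 -0.6471]

matrix = [0.6625 0.1529 -0.1936; -0.0236 -0.0207 -0.0409; -0.1306 -0.2487 -0.6471]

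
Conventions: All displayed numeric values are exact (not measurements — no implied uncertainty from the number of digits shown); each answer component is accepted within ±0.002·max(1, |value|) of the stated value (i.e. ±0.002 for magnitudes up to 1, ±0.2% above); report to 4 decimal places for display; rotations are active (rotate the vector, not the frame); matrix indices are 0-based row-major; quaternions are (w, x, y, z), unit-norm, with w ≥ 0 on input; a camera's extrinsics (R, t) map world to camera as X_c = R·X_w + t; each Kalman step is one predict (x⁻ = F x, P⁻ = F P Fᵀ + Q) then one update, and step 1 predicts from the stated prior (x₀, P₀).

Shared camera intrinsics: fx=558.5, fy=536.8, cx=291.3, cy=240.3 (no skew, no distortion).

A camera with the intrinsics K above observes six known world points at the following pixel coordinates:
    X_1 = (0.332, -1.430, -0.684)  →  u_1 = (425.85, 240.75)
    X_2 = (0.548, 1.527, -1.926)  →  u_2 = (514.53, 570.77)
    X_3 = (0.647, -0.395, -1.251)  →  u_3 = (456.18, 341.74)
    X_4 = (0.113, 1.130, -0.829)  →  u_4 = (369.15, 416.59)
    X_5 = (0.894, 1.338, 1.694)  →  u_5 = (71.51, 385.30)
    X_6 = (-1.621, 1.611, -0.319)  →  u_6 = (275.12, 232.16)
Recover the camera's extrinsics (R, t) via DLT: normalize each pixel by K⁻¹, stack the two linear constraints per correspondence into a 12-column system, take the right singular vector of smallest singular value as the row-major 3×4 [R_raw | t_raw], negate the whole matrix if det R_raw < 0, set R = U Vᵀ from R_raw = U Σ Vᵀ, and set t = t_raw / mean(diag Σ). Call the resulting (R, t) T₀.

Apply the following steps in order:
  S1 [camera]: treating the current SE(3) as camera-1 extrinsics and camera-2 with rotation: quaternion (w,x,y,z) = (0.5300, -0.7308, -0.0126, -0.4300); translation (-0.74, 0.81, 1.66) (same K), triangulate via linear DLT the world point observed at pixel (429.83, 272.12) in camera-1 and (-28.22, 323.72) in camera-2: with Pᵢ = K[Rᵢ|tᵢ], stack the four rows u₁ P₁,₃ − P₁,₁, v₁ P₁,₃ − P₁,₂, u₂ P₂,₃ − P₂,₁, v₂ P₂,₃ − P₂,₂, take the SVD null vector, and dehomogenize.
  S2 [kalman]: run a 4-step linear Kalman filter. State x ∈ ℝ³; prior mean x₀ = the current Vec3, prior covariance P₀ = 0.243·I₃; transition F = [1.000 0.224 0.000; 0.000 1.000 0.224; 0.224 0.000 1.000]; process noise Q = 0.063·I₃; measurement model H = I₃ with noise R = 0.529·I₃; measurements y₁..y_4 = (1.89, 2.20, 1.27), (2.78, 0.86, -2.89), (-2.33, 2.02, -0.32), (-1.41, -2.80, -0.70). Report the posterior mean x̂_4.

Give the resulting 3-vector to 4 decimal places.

result = (-0.2873, -0.6645, -0.7603)

source (pnp_recover): camera pose = R=[-0.0364 -0.3998 -0.9159; 0.8033 0.5335 -0.2648; 0.5945 -0.7454 0.3018], t=(0.2200, 0.3200, 4.7801)
after S1 (triangulate): (0.3080, -0.8840, -0.8401)
after S2 (kf_track): (-0.2873, -0.6645, -0.7603)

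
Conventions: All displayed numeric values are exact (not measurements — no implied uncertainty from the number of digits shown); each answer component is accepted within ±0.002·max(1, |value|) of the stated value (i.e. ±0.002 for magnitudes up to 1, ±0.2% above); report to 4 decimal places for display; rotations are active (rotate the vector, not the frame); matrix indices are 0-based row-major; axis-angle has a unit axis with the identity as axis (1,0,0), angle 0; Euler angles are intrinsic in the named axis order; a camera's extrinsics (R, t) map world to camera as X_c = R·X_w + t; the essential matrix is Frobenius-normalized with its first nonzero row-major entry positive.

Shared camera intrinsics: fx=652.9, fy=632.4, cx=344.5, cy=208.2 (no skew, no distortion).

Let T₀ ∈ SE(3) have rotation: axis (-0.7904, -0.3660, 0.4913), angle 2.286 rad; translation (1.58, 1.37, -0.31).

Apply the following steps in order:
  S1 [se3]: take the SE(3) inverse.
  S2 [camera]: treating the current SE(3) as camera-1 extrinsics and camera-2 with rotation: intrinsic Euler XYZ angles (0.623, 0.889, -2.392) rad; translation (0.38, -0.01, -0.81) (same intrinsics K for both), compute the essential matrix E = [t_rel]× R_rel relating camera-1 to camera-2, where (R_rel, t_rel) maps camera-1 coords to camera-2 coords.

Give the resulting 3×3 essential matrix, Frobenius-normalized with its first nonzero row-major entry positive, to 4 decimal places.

after S1 (invert_se3): R=[0.3786 0.8499 -0.3667; 0.1081 -0.4340 -0.8944; -0.9192 0.2989 -0.2562], t=(-1.8761, 0.1466, 0.9634)
after S2 (essential): [0.1599 0.2303 0.6491; 0.0512 0.5074 -0.1929; -0.0424 -0.4192 0.1589]

matrix = [0.1599 0.2303 0.6491; 0.0512 0.5074 -0.1929; -0.0424 -0.4192 0.1589]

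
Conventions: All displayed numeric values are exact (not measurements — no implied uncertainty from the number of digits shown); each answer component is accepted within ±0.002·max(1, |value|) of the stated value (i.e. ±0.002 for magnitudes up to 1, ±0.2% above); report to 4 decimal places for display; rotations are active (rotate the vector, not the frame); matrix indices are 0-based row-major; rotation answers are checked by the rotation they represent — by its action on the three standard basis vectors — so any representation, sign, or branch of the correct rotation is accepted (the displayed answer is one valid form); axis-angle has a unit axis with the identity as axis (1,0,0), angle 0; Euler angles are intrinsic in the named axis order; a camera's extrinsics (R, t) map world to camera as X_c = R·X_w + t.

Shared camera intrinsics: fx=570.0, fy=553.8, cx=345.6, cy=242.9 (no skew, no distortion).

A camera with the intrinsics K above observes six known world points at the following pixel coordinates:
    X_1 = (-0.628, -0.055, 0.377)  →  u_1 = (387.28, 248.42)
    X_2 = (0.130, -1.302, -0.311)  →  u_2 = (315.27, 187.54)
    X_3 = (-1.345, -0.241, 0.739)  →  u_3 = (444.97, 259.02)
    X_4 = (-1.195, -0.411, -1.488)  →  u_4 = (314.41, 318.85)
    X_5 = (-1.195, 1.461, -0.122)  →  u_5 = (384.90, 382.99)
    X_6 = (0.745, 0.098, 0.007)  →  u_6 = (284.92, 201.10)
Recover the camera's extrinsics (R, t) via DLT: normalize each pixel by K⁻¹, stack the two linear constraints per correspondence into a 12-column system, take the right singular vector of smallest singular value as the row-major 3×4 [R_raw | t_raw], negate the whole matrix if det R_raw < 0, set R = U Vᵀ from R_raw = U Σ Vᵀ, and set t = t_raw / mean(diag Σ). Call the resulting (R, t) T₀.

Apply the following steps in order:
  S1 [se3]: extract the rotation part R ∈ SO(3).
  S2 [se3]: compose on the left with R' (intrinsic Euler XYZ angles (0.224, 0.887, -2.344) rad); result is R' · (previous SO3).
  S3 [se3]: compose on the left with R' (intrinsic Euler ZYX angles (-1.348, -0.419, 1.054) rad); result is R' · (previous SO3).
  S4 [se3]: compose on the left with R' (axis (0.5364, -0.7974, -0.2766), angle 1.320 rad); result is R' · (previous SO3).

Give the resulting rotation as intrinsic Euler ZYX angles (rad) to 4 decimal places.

rotation (euler_zyx) = (2.9694, -1.1716, 1.7037)

source (pnp_recover): camera pose = R=[-0.6725 -0.0620 0.7375; -0.6126 0.6059 -0.5076; -0.4154 -0.7931 -0.4454], t=(-0.1900, -0.0900, 6.8893)
after S1 (rot_of_se3): [-0.6725 -0.0620 0.7375; -0.6126 0.6059 -0.5076; -0.4154 -0.7931 -0.4454]
after S2 (compose_so3): [-0.3022 -0.3136 -0.9002; 0.9501 -0.1759 -0.2577; -0.0776 -0.9331 0.3511]
after S3 (compose_so3): [0.3918 0.6983 -0.5990; 0.7004 0.1958 0.6863; 0.5966 -0.6885 -0.4124]
after S4 (compose_so3): [-0.3830 0.9224 0.0496; 0.0666 -0.0259 0.9974; 0.9214 0.3853 -0.0515]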